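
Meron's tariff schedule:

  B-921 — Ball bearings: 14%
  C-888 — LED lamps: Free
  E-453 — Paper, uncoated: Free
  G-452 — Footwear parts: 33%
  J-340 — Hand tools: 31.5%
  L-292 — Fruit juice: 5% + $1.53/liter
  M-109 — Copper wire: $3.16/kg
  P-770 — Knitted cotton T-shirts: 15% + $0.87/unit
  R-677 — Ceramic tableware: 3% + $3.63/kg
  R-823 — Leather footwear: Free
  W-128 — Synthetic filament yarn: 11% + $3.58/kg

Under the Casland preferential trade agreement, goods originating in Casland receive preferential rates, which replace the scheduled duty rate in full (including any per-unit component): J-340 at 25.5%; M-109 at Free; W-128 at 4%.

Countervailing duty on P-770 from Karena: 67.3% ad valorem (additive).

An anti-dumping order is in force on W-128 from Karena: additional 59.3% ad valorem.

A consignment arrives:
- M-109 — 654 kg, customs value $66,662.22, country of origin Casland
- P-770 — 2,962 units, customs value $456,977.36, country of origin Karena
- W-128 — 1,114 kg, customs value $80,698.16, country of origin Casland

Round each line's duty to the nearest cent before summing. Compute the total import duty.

$381,897.24

Line 1 (M-109, Casland, 654 kg, $66,662.22):
Base rate for M-109 is $3.16/kg.
Origin Casland qualifies under the Meron–Casland agreement and M-109 is covered: preferential rate Free applies instead.
Duty = $66,662.22 × 0% = $0.00.
Line 2 (P-770, Karena, 2,962 units, $456,977.36):
Base rate for P-770 is 15% + $0.87/unit.
Additional duty on P-770 from Karena: +67.3%. Applied ad valorem rate: 15% + 67.3% = 82.3%.
Duty = $456,977.36 × 82.3% + 2,962 × $0.87 = $378,669.31.
Line 3 (W-128, Casland, 1,114 kg, $80,698.16):
Base rate for W-128 is 11% + $3.58/kg.
Origin Casland qualifies under the Meron–Casland agreement and W-128 is covered: preferential rate 4% applies instead.
The additional-duty order on W-128 targets Karena, not Casland; it does not apply.
Duty = $80,698.16 × 4% = $3,227.93.
Total = $0.00 + $378,669.31 + $3,227.93 = $381,897.24.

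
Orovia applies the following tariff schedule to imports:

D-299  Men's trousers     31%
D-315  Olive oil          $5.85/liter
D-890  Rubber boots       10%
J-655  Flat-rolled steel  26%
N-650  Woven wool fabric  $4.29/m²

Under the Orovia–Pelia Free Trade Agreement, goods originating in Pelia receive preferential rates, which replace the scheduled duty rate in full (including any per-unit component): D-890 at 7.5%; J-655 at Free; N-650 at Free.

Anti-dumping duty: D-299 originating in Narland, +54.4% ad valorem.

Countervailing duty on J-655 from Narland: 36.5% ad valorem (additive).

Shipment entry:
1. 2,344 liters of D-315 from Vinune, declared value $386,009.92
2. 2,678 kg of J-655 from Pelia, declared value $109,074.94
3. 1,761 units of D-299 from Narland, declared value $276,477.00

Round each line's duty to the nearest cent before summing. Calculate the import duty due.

$249,823.76

Line 1 (D-315, Vinune, 2,344 liters, $386,009.92):
Base rate for D-315 is $5.85/liter.
Duty = 2,344 × $5.85 = $13,712.40.
Line 2 (J-655, Pelia, 2,678 kg, $109,074.94):
Base rate for J-655 is 26%.
Origin Pelia qualifies under the Orovia–Pelia agreement and J-655 is covered: preferential rate Free applies instead.
The additional-duty order on J-655 targets Narland, not Pelia; it does not apply.
Duty = $109,074.94 × 0% = $0.00.
Line 3 (D-299, Narland, 1,761 units, $276,477.00):
Base rate for D-299 is 31%.
Additional duty on D-299 from Narland: +54.4%. Applied ad valorem rate: 31% + 54.4% = 85.4%.
Duty = $276,477.00 × 85.4% = $236,111.36.
Total = $13,712.40 + $0.00 + $236,111.36 = $249,823.76.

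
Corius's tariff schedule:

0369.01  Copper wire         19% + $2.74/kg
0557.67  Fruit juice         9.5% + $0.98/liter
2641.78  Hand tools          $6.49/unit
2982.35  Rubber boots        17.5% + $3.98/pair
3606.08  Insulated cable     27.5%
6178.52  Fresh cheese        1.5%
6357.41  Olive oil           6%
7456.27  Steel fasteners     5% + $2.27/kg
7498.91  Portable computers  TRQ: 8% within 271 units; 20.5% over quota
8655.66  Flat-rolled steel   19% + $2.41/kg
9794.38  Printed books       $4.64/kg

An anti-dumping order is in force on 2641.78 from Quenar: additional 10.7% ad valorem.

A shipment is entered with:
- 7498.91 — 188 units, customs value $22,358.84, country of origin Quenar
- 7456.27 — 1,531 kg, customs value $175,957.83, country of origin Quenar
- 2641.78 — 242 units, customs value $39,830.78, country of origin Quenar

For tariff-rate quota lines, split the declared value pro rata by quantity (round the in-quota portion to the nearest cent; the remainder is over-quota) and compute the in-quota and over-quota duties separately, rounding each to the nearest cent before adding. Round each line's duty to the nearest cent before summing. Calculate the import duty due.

$19,894.44

Line 1 (7498.91, Quenar, 188 units, $22,358.84):
Code 7498.91 is under a tariff-rate quota (threshold 271 units). Quantity 188 units is within the quota, so the in-quota rate 8% applies to the full value.
Duty = $22,358.84 × 8% = $1,788.71.
Line 2 (7456.27, Quenar, 1,531 kg, $175,957.83):
Base rate for 7456.27 is 5% + $2.27/kg.
Duty = $175,957.83 × 5% + 1,531 × $2.27 = $12,273.26.
Line 3 (2641.78, Quenar, 242 units, $39,830.78):
Base rate for 2641.78 is $6.49/unit.
Additional duty on 2641.78 from Quenar: +10.7% ad valorem. Applied ad valorem rate = 10.7%.
Duty = $39,830.78 × 10.7% + 242 × $6.49 = $5,832.47.
Total = $1,788.71 + $12,273.26 + $5,832.47 = $19,894.44.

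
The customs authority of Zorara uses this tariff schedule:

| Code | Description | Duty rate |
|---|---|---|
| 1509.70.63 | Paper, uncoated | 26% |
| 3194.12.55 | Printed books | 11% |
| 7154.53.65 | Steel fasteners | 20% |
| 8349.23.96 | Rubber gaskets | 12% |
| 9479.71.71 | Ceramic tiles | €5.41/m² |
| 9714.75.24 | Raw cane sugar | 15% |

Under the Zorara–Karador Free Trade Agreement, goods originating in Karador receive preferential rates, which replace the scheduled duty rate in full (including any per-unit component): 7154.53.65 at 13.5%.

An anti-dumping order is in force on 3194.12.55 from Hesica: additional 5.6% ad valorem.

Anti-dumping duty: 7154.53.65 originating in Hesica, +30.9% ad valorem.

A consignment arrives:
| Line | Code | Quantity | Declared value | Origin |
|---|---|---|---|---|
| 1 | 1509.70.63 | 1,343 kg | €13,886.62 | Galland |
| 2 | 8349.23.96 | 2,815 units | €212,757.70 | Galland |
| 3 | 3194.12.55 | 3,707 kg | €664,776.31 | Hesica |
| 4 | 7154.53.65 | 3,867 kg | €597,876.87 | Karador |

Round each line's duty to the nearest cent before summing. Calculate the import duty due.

Line 1 (1509.70.63, Galland, 1,343 kg, €13,886.62):
Base rate for 1509.70.63 is 26%.
Duty = €13,886.62 × 26% = €3,610.52.
Line 2 (8349.23.96, Galland, 2,815 units, €212,757.70):
Base rate for 8349.23.96 is 12%.
Duty = €212,757.70 × 12% = €25,530.92.
Line 3 (3194.12.55, Hesica, 3,707 kg, €664,776.31):
Base rate for 3194.12.55 is 11%.
Additional duty on 3194.12.55 from Hesica: +5.6%. Applied ad valorem rate: 11% + 5.6% = 16.6%.
Duty = €664,776.31 × 16.6% = €110,352.87.
Line 4 (7154.53.65, Karador, 3,867 kg, €597,876.87):
Base rate for 7154.53.65 is 20%.
Origin Karador qualifies under the Zorara–Karador agreement and 7154.53.65 is covered: preferential rate 13.5% applies instead.
The additional-duty order on 7154.53.65 targets Hesica, not Karador; it does not apply.
Duty = €597,876.87 × 13.5% = €80,713.38.
Total = €3,610.52 + €25,530.92 + €110,352.87 + €80,713.38 = €220,207.69.

€220,207.69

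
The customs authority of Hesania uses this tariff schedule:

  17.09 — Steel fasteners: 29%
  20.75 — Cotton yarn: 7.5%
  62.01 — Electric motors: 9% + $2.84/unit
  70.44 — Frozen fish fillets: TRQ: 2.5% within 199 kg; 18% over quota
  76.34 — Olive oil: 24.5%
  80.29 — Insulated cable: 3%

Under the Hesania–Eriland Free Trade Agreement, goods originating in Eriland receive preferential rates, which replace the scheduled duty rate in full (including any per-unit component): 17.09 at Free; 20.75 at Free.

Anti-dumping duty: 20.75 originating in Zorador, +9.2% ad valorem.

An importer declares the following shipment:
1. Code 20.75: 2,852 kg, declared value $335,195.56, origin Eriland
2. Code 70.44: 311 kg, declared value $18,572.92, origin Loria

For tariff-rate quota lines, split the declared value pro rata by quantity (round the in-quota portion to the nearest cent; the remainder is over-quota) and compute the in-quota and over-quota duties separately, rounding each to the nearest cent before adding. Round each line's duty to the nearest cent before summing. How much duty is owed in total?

Line 1 (20.75, Eriland, 2,852 kg, $335,195.56):
Base rate for 20.75 is 7.5%.
Origin Eriland qualifies under the Hesania–Eriland agreement and 20.75 is covered: preferential rate Free applies instead.
The additional-duty order on 20.75 targets Zorador, not Eriland; it does not apply.
Duty = $335,195.56 × 0% = $0.00.
Line 2 (70.44, Loria, 311 kg, $18,572.92):
Code 70.44 is under a tariff-rate quota (threshold 199 kg). In-quota: 199 kg at 2.5%; over-quota: 112 kg at 18%.
Pro-rata value split: in-quota = $18,572.92 × 199/311 = $11,884.28; over-quota = $18,572.92 − $11,884.28 = $6,688.64.
In-quota duty = $11,884.28 × 2.5% = $297.11. Over-quota duty = $6,688.64 × 18% = $1,203.96.
Line duty = $297.11 + $1,203.96 = $1,501.07.
Total = $0.00 + $1,501.07 = $1,501.07.

$1,501.07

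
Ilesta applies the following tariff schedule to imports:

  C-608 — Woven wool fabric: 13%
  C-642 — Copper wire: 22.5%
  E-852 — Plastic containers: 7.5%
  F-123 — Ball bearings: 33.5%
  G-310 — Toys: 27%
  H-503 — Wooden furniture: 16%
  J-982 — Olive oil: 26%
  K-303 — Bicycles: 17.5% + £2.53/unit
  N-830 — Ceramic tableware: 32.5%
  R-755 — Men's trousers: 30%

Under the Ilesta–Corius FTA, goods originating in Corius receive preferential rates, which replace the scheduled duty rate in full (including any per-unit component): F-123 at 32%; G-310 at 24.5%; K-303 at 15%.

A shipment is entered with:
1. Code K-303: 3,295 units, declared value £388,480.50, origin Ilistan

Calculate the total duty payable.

£76,320.44

Line 1 (K-303, Ilistan, 3,295 units, £388,480.50):
Base rate for K-303 is 17.5% + £2.53/unit.
K-303 has an FTA preferential rate, but origin Ilistan is not Corius; base rate stands.
Duty = £388,480.50 × 17.5% + 3,295 × £2.53 = £76,320.44.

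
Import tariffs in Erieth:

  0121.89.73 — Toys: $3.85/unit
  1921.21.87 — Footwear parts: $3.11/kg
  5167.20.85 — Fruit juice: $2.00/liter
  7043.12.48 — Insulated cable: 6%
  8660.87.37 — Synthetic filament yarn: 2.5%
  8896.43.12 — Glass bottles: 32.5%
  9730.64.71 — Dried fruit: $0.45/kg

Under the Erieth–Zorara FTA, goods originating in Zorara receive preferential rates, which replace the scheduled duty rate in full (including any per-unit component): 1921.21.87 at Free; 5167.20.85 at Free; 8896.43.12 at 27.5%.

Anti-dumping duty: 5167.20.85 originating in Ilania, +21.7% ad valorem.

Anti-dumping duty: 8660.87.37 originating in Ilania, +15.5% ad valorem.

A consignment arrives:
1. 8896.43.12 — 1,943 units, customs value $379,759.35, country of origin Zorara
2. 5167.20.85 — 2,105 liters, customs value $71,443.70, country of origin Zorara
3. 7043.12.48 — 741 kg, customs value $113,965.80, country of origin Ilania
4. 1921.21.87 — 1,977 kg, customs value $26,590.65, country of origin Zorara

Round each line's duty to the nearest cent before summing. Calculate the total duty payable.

Line 1 (8896.43.12, Zorara, 1,943 units, $379,759.35):
Base rate for 8896.43.12 is 32.5%.
Origin Zorara qualifies under the Erieth–Zorara agreement and 8896.43.12 is covered: preferential rate 27.5% applies instead.
Duty = $379,759.35 × 27.5% = $104,433.82.
Line 2 (5167.20.85, Zorara, 2,105 liters, $71,443.70):
Base rate for 5167.20.85 is $2.00/liter.
Origin Zorara qualifies under the Erieth–Zorara agreement and 5167.20.85 is covered: preferential rate Free applies instead.
The additional-duty order on 5167.20.85 targets Ilania, not Zorara; it does not apply.
Duty = $71,443.70 × 0% = $0.00.
Line 3 (7043.12.48, Ilania, 741 kg, $113,965.80):
Base rate for 7043.12.48 is 6%.
Duty = $113,965.80 × 6% = $6,837.95.
Line 4 (1921.21.87, Zorara, 1,977 kg, $26,590.65):
Base rate for 1921.21.87 is $3.11/kg.
Origin Zorara qualifies under the Erieth–Zorara agreement and 1921.21.87 is covered: preferential rate Free applies instead.
Duty = $26,590.65 × 0% = $0.00.
Total = $104,433.82 + $0.00 + $6,837.95 + $0.00 = $111,271.77.

$111,271.77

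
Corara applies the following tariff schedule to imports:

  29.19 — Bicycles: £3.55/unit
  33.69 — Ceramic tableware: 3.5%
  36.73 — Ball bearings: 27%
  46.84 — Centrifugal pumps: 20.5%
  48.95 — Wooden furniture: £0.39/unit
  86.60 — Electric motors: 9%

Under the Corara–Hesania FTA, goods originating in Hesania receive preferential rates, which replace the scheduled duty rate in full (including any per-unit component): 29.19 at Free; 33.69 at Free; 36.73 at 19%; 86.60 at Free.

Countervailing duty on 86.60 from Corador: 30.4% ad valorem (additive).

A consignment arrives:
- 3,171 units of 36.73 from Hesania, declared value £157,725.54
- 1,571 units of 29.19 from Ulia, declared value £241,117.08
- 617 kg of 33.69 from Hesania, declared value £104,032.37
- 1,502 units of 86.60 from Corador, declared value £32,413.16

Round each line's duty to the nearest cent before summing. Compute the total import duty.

£48,315.69

Line 1 (36.73, Hesania, 3,171 units, £157,725.54):
Base rate for 36.73 is 27%.
Origin Hesania qualifies under the Corara–Hesania agreement and 36.73 is covered: preferential rate 19% applies instead.
Duty = £157,725.54 × 19% = £29,967.85.
Line 2 (29.19, Ulia, 1,571 units, £241,117.08):
Base rate for 29.19 is £3.55/unit.
29.19 has an FTA preferential rate, but origin Ulia is not Hesania; base rate stands.
Duty = 1,571 × £3.55 = £5,577.05.
Line 3 (33.69, Hesania, 617 kg, £104,032.37):
Base rate for 33.69 is 3.5%.
Origin Hesania qualifies under the Corara–Hesania agreement and 33.69 is covered: preferential rate Free applies instead.
Duty = £104,032.37 × 0% = £0.00.
Line 4 (86.60, Corador, 1,502 units, £32,413.16):
Base rate for 86.60 is 9%.
86.60 has an FTA preferential rate, but origin Corador is not Hesania; base rate stands.
Additional duty on 86.60 from Corador: +30.4%. Applied ad valorem rate: 9% + 30.4% = 39.4%.
Duty = £32,413.16 × 39.4% = £12,770.79.
Total = £29,967.85 + £5,577.05 + £0.00 + £12,770.79 = £48,315.69.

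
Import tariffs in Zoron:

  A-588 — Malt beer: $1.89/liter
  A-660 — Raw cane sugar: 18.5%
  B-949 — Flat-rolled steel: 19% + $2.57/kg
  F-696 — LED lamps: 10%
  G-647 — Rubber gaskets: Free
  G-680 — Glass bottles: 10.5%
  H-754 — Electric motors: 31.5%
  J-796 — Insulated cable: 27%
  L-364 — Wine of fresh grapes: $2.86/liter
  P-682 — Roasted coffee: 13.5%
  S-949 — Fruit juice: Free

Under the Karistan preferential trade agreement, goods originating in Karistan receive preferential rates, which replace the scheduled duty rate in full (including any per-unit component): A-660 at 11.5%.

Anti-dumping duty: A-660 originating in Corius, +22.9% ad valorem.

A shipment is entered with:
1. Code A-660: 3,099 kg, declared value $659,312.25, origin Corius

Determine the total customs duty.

Line 1 (A-660, Corius, 3,099 kg, $659,312.25):
Base rate for A-660 is 18.5%.
A-660 has an FTA preferential rate, but origin Corius is not Karistan; base rate stands.
Additional duty on A-660 from Corius: +22.9%. Applied ad valorem rate: 18.5% + 22.9% = 41.4%.
Duty = $659,312.25 × 41.4% = $272,955.27.

$272,955.27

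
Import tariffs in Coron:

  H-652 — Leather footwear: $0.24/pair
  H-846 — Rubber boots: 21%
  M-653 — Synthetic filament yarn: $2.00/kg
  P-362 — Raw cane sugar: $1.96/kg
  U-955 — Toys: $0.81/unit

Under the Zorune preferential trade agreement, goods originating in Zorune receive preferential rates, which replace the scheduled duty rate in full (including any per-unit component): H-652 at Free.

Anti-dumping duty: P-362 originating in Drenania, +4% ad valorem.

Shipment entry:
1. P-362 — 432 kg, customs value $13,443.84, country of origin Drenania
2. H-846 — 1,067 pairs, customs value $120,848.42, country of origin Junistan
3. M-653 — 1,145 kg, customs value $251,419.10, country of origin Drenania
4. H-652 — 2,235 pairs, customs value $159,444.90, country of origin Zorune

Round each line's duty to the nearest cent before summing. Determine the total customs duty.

$29,052.64

Line 1 (P-362, Drenania, 432 kg, $13,443.84):
Base rate for P-362 is $1.96/kg.
Additional duty on P-362 from Drenania: +4% ad valorem. Applied ad valorem rate = 4%.
Duty = $13,443.84 × 4% + 432 × $1.96 = $1,384.47.
Line 2 (H-846, Junistan, 1,067 pairs, $120,848.42):
Base rate for H-846 is 21%.
Duty = $120,848.42 × 21% = $25,378.17.
Line 3 (M-653, Drenania, 1,145 kg, $251,419.10):
Base rate for M-653 is $2.00/kg.
Duty = 1,145 × $2.00 = $2,290.00.
Line 4 (H-652, Zorune, 2,235 pairs, $159,444.90):
Base rate for H-652 is $0.24/pair.
Origin Zorune qualifies under the Coron–Zorune agreement and H-652 is covered: preferential rate Free applies instead.
Duty = $159,444.90 × 0% = $0.00.
Total = $1,384.47 + $25,378.17 + $2,290.00 + $0.00 = $29,052.64.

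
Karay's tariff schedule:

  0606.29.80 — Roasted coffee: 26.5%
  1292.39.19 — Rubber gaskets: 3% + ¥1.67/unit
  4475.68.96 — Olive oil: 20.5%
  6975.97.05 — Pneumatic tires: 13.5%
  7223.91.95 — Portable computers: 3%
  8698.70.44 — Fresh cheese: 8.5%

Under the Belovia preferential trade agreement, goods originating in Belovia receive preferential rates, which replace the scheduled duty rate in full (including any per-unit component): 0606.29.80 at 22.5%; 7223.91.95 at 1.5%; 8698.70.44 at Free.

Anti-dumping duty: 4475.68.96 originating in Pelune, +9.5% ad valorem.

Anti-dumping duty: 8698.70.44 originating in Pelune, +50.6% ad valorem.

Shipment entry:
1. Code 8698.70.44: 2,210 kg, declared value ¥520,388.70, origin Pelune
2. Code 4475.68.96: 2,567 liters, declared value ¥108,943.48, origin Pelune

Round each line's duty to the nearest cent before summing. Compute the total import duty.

Line 1 (8698.70.44, Pelune, 2,210 kg, ¥520,388.70):
Base rate for 8698.70.44 is 8.5%.
8698.70.44 has an FTA preferential rate, but origin Pelune is not Belovia; base rate stands.
Additional duty on 8698.70.44 from Pelune: +50.6%. Applied ad valorem rate: 8.5% + 50.6% = 59.1%.
Duty = ¥520,388.70 × 59.1% = ¥307,549.72.
Line 2 (4475.68.96, Pelune, 2,567 liters, ¥108,943.48):
Base rate for 4475.68.96 is 20.5%.
Additional duty on 4475.68.96 from Pelune: +9.5%. Applied ad valorem rate: 20.5% + 9.5% = 30%.
Duty = ¥108,943.48 × 30% = ¥32,683.04.
Total = ¥307,549.72 + ¥32,683.04 = ¥340,232.76.

¥340,232.76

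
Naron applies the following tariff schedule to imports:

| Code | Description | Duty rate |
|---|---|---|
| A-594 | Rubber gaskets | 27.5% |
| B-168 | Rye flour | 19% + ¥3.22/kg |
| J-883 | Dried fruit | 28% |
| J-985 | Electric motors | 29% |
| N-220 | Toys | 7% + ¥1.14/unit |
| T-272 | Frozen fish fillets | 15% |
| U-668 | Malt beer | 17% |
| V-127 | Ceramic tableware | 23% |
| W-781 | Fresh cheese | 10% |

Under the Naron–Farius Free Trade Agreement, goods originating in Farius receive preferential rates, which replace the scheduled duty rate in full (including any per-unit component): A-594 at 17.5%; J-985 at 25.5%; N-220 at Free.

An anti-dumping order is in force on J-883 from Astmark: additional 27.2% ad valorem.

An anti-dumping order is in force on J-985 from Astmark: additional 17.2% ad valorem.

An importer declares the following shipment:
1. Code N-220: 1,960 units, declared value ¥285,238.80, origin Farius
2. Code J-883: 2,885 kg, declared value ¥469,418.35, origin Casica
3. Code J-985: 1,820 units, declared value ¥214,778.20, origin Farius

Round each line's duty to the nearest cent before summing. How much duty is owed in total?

¥186,205.58

Line 1 (N-220, Farius, 1,960 units, ¥285,238.80):
Base rate for N-220 is 7% + ¥1.14/unit.
Origin Farius qualifies under the Naron–Farius agreement and N-220 is covered: preferential rate Free applies instead.
Duty = ¥285,238.80 × 0% = ¥0.00.
Line 2 (J-883, Casica, 2,885 kg, ¥469,418.35):
Base rate for J-883 is 28%.
The additional-duty order on J-883 targets Astmark, not Casica; it does not apply.
Duty = ¥469,418.35 × 28% = ¥131,437.14.
Line 3 (J-985, Farius, 1,820 units, ¥214,778.20):
Base rate for J-985 is 29%.
Origin Farius qualifies under the Naron–Farius agreement and J-985 is covered: preferential rate 25.5% applies instead.
The additional-duty order on J-985 targets Astmark, not Farius; it does not apply.
Duty = ¥214,778.20 × 25.5% = ¥54,768.44.
Total = ¥0.00 + ¥131,437.14 + ¥54,768.44 = ¥186,205.58.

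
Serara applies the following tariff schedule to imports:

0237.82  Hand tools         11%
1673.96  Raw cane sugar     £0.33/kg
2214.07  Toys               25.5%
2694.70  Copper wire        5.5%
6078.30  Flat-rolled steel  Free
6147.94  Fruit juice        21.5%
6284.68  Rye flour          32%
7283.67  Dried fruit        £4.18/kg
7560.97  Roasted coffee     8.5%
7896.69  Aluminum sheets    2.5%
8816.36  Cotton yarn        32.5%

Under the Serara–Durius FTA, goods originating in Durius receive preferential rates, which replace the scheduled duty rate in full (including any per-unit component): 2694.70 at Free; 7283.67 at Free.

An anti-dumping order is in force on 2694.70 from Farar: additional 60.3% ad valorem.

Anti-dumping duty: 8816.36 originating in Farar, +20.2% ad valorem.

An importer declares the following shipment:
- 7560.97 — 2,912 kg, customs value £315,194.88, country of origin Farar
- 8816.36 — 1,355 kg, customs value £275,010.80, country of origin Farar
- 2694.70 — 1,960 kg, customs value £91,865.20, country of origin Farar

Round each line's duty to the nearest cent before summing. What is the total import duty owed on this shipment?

£232,169.55

Line 1 (7560.97, Farar, 2,912 kg, £315,194.88):
Base rate for 7560.97 is 8.5%.
Duty = £315,194.88 × 8.5% = £26,791.56.
Line 2 (8816.36, Farar, 1,355 kg, £275,010.80):
Base rate for 8816.36 is 32.5%.
Additional duty on 8816.36 from Farar: +20.2%. Applied ad valorem rate: 32.5% + 20.2% = 52.7%.
Duty = £275,010.80 × 52.7% = £144,930.69.
Line 3 (2694.70, Farar, 1,960 kg, £91,865.20):
Base rate for 2694.70 is 5.5%.
2694.70 has an FTA preferential rate, but origin Farar is not Durius; base rate stands.
Additional duty on 2694.70 from Farar: +60.3%. Applied ad valorem rate: 5.5% + 60.3% = 65.8%.
Duty = £91,865.20 × 65.8% = £60,447.30.
Total = £26,791.56 + £144,930.69 + £60,447.30 = £232,169.55.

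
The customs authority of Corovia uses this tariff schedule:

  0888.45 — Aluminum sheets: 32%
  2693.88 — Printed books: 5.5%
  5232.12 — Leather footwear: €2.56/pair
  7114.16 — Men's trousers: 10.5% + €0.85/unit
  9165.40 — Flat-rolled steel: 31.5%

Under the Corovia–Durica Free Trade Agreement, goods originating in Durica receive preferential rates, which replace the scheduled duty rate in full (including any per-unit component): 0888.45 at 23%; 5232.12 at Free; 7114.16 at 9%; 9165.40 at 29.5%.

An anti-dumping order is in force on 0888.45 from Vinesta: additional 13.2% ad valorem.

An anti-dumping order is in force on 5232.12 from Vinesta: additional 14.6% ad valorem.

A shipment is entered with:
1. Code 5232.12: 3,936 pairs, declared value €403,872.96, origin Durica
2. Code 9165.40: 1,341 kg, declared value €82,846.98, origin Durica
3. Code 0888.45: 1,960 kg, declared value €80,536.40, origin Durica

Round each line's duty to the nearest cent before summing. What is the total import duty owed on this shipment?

€42,963.23

Line 1 (5232.12, Durica, 3,936 pairs, €403,872.96):
Base rate for 5232.12 is €2.56/pair.
Origin Durica qualifies under the Corovia–Durica agreement and 5232.12 is covered: preferential rate Free applies instead.
The additional-duty order on 5232.12 targets Vinesta, not Durica; it does not apply.
Duty = €403,872.96 × 0% = €0.00.
Line 2 (9165.40, Durica, 1,341 kg, €82,846.98):
Base rate for 9165.40 is 31.5%.
Origin Durica qualifies under the Corovia–Durica agreement and 9165.40 is covered: preferential rate 29.5% applies instead.
Duty = €82,846.98 × 29.5% = €24,439.86.
Line 3 (0888.45, Durica, 1,960 kg, €80,536.40):
Base rate for 0888.45 is 32%.
Origin Durica qualifies under the Corovia–Durica agreement and 0888.45 is covered: preferential rate 23% applies instead.
The additional-duty order on 0888.45 targets Vinesta, not Durica; it does not apply.
Duty = €80,536.40 × 23% = €18,523.37.
Total = €0.00 + €24,439.86 + €18,523.37 = €42,963.23.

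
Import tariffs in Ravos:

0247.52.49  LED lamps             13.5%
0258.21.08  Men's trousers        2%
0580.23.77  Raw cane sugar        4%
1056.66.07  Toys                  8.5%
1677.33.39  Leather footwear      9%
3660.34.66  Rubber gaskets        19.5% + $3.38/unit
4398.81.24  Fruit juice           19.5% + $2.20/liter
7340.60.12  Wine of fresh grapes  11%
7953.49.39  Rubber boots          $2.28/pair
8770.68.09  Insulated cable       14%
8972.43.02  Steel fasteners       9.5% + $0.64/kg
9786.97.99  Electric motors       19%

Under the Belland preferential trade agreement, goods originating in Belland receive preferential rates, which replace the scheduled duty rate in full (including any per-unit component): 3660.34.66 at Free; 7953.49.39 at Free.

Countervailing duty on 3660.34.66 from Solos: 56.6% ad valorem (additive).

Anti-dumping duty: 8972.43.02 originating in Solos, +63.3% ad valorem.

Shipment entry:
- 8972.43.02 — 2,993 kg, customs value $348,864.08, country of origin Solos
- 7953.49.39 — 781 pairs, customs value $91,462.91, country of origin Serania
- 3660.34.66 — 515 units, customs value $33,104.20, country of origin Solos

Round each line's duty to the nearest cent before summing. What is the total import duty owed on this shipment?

Line 1 (8972.43.02, Solos, 2,993 kg, $348,864.08):
Base rate for 8972.43.02 is 9.5% + $0.64/kg.
Additional duty on 8972.43.02 from Solos: +63.3%. Applied ad valorem rate: 9.5% + 63.3% = 72.8%.
Duty = $348,864.08 × 72.8% + 2,993 × $0.64 = $255,888.57.
Line 2 (7953.49.39, Serania, 781 pairs, $91,462.91):
Base rate for 7953.49.39 is $2.28/pair.
7953.49.39 has an FTA preferential rate, but origin Serania is not Belland; base rate stands.
Duty = 781 × $2.28 = $1,780.68.
Line 3 (3660.34.66, Solos, 515 units, $33,104.20):
Base rate for 3660.34.66 is 19.5% + $3.38/unit.
3660.34.66 has an FTA preferential rate, but origin Solos is not Belland; base rate stands.
Additional duty on 3660.34.66 from Solos: +56.6%. Applied ad valorem rate: 19.5% + 56.6% = 76.1%.
Duty = $33,104.20 × 76.1% + 515 × $3.38 = $26,933.00.
Total = $255,888.57 + $1,780.68 + $26,933.00 = $284,602.25.

$284,602.25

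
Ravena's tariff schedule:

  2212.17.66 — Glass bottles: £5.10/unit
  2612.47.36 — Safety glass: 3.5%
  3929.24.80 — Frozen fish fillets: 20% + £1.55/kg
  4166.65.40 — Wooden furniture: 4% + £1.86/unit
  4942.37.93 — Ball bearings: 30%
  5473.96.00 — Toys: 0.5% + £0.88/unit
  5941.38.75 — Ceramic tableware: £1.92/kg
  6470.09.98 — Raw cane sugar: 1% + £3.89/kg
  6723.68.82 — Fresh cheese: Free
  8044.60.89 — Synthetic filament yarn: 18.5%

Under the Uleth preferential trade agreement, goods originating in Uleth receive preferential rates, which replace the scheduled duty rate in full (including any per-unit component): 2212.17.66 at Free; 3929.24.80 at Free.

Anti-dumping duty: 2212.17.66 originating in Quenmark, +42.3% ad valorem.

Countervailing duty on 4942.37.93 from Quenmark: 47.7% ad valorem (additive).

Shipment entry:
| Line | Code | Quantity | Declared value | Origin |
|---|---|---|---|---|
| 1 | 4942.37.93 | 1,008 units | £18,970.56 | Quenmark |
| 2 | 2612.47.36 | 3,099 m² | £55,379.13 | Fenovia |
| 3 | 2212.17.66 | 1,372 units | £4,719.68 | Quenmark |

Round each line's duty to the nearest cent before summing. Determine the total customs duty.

Line 1 (4942.37.93, Quenmark, 1,008 units, £18,970.56):
Base rate for 4942.37.93 is 30%.
Additional duty on 4942.37.93 from Quenmark: +47.7%. Applied ad valorem rate: 30% + 47.7% = 77.7%.
Duty = £18,970.56 × 77.7% = £14,740.13.
Line 2 (2612.47.36, Fenovia, 3,099 m², £55,379.13):
Base rate for 2612.47.36 is 3.5%.
Duty = £55,379.13 × 3.5% = £1,938.27.
Line 3 (2212.17.66, Quenmark, 1,372 units, £4,719.68):
Base rate for 2212.17.66 is £5.10/unit.
2212.17.66 has an FTA preferential rate, but origin Quenmark is not Uleth; base rate stands.
Additional duty on 2212.17.66 from Quenmark: +42.3% ad valorem. Applied ad valorem rate = 42.3%.
Duty = £4,719.68 × 42.3% + 1,372 × £5.10 = £8,993.62.
Total = £14,740.13 + £1,938.27 + £8,993.62 = £25,672.02.

£25,672.02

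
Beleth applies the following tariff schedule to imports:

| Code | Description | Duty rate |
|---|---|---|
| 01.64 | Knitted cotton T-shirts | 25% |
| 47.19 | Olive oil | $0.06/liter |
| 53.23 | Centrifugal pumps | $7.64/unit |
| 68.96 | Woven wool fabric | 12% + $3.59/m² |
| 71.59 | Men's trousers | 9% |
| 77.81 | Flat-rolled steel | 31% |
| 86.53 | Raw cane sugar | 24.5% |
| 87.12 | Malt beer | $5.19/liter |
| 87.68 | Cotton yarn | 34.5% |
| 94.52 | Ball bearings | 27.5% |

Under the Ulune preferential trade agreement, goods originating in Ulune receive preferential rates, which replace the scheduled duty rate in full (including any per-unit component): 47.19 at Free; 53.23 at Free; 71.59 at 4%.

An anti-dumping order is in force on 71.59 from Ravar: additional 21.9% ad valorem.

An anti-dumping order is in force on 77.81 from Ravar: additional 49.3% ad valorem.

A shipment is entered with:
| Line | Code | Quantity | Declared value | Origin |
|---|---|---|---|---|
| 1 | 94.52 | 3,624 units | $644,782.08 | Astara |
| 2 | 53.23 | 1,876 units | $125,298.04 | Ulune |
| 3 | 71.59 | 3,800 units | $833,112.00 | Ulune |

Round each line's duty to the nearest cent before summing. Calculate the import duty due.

$210,639.55

Line 1 (94.52, Astara, 3,624 units, $644,782.08):
Base rate for 94.52 is 27.5%.
Duty = $644,782.08 × 27.5% = $177,315.07.
Line 2 (53.23, Ulune, 1,876 units, $125,298.04):
Base rate for 53.23 is $7.64/unit.
Origin Ulune qualifies under the Beleth–Ulune agreement and 53.23 is covered: preferential rate Free applies instead.
Duty = $125,298.04 × 0% = $0.00.
Line 3 (71.59, Ulune, 3,800 units, $833,112.00):
Base rate for 71.59 is 9%.
Origin Ulune qualifies under the Beleth–Ulune agreement and 71.59 is covered: preferential rate 4% applies instead.
The additional-duty order on 71.59 targets Ravar, not Ulune; it does not apply.
Duty = $833,112.00 × 4% = $33,324.48.
Total = $177,315.07 + $0.00 + $33,324.48 = $210,639.55.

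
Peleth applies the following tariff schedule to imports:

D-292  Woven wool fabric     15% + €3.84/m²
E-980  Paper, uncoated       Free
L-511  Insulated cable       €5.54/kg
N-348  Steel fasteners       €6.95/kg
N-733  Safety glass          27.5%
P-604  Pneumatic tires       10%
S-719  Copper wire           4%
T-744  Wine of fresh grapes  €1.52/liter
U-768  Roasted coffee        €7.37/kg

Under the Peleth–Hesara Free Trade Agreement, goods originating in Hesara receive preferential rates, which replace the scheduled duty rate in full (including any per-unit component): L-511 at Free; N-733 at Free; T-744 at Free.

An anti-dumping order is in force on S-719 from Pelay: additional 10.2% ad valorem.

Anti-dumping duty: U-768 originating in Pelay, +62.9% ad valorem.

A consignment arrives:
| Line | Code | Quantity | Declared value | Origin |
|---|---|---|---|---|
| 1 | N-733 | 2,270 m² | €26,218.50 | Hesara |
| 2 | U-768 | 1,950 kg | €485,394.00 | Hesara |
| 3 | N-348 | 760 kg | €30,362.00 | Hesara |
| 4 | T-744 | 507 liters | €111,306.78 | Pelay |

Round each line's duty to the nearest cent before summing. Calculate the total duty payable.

Line 1 (N-733, Hesara, 2,270 m², €26,218.50):
Base rate for N-733 is 27.5%.
Origin Hesara qualifies under the Peleth–Hesara agreement and N-733 is covered: preferential rate Free applies instead.
Duty = €26,218.50 × 0% = €0.00.
Line 2 (U-768, Hesara, 1,950 kg, €485,394.00):
Base rate for U-768 is €7.37/kg.
Origin Hesara is the FTA partner but U-768 is not on the preference list; base rate stands.
The additional-duty order on U-768 targets Pelay, not Hesara; it does not apply.
Duty = 1,950 × €7.37 = €14,371.50.
Line 3 (N-348, Hesara, 760 kg, €30,362.00):
Base rate for N-348 is €6.95/kg.
Origin Hesara is the FTA partner but N-348 is not on the preference list; base rate stands.
Duty = 760 × €6.95 = €5,282.00.
Line 4 (T-744, Pelay, 507 liters, €111,306.78):
Base rate for T-744 is €1.52/liter.
T-744 has an FTA preferential rate, but origin Pelay is not Hesara; base rate stands.
Duty = 507 × €1.52 = €770.64.
Total = €0.00 + €14,371.50 + €5,282.00 + €770.64 = €20,424.14.

€20,424.14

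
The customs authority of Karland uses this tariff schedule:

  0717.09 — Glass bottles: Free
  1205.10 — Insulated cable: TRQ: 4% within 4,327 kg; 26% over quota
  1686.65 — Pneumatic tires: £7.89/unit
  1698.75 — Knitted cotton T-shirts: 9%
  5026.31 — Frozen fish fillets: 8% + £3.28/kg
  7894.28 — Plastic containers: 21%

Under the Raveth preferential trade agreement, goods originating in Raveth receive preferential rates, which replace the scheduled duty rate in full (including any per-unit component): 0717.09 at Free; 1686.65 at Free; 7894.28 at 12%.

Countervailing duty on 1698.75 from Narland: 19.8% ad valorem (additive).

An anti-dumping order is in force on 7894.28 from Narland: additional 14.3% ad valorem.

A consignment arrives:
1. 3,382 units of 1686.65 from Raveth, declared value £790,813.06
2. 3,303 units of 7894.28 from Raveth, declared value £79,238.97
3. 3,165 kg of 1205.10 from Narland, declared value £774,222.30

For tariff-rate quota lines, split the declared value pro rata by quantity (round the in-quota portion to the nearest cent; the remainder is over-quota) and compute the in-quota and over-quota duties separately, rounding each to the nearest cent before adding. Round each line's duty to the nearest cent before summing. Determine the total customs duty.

Line 1 (1686.65, Raveth, 3,382 units, £790,813.06):
Base rate for 1686.65 is £7.89/unit.
Origin Raveth qualifies under the Karland–Raveth agreement and 1686.65 is covered: preferential rate Free applies instead.
Duty = £790,813.06 × 0% = £0.00.
Line 2 (7894.28, Raveth, 3,303 units, £79,238.97):
Base rate for 7894.28 is 21%.
Origin Raveth qualifies under the Karland–Raveth agreement and 7894.28 is covered: preferential rate 12% applies instead.
The additional-duty order on 7894.28 targets Narland, not Raveth; it does not apply.
Duty = £79,238.97 × 12% = £9,508.68.
Line 3 (1205.10, Narland, 3,165 kg, £774,222.30):
Code 1205.10 is under a tariff-rate quota (threshold 4,327 kg). Quantity 3,165 kg is within the quota, so the in-quota rate 4% applies to the full value.
Duty = £774,222.30 × 4% = £30,968.89.
Total = £0.00 + £9,508.68 + £30,968.89 = £40,477.57.

£40,477.57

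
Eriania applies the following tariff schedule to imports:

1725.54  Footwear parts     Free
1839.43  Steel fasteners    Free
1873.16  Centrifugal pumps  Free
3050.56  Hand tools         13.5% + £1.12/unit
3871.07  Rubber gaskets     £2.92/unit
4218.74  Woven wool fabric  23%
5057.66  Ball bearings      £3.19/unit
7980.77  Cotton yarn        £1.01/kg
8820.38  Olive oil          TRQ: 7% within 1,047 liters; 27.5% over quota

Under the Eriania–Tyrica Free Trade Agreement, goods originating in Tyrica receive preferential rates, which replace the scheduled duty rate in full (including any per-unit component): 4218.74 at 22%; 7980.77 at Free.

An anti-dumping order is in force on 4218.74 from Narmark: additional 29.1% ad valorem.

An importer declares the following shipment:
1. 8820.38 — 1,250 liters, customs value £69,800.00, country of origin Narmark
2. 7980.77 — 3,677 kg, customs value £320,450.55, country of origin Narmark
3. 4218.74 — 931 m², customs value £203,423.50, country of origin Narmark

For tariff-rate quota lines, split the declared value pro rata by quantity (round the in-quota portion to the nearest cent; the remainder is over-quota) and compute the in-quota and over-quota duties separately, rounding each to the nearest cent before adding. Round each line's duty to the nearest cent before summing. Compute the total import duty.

Line 1 (8820.38, Narmark, 1,250 liters, £69,800.00):
Code 8820.38 is under a tariff-rate quota (threshold 1,047 liters). In-quota: 1,047 liters at 7%; over-quota: 203 liters at 27.5%.
Pro-rata value split: in-quota = £69,800.00 × 1,047/1,250 = £58,464.48; over-quota = £69,800.00 − £58,464.48 = £11,335.52.
In-quota duty = £58,464.48 × 7% = £4,092.51. Over-quota duty = £11,335.52 × 27.5% = £3,117.27.
Line duty = £4,092.51 + £3,117.27 = £7,209.78.
Line 2 (7980.77, Narmark, 3,677 kg, £320,450.55):
Base rate for 7980.77 is £1.01/kg.
7980.77 has an FTA preferential rate, but origin Narmark is not Tyrica; base rate stands.
Duty = 3,677 × £1.01 = £3,713.77.
Line 3 (4218.74, Narmark, 931 m², £203,423.50):
Base rate for 4218.74 is 23%.
4218.74 has an FTA preferential rate, but origin Narmark is not Tyrica; base rate stands.
Additional duty on 4218.74 from Narmark: +29.1%. Applied ad valorem rate: 23% + 29.1% = 52.1%.
Duty = £203,423.50 × 52.1% = £105,983.64.
Total = £7,209.78 + £3,713.77 + £105,983.64 = £116,907.19.

£116,907.19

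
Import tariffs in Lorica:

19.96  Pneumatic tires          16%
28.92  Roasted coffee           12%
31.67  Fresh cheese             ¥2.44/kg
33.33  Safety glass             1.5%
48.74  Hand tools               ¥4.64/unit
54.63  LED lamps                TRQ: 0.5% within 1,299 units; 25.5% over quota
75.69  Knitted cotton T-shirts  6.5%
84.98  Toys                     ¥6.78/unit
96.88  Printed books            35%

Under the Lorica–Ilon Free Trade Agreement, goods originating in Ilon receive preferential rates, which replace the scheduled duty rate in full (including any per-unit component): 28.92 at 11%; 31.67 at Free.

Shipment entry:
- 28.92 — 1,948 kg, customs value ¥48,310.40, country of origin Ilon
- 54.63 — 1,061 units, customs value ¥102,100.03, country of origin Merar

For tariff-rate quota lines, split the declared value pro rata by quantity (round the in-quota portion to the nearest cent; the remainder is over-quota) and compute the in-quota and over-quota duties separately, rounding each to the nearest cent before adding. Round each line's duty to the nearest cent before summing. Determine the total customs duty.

¥5,824.64

Line 1 (28.92, Ilon, 1,948 kg, ¥48,310.40):
Base rate for 28.92 is 12%.
Origin Ilon qualifies under the Lorica–Ilon agreement and 28.92 is covered: preferential rate 11% applies instead.
Duty = ¥48,310.40 × 11% = ¥5,314.14.
Line 2 (54.63, Merar, 1,061 units, ¥102,100.03):
Code 54.63 is under a tariff-rate quota (threshold 1,299 units). Quantity 1,061 units is within the quota, so the in-quota rate 0.5% applies to the full value.
Duty = ¥102,100.03 × 0.5% = ¥510.50.
Total = ¥5,314.14 + ¥510.50 = ¥5,824.64.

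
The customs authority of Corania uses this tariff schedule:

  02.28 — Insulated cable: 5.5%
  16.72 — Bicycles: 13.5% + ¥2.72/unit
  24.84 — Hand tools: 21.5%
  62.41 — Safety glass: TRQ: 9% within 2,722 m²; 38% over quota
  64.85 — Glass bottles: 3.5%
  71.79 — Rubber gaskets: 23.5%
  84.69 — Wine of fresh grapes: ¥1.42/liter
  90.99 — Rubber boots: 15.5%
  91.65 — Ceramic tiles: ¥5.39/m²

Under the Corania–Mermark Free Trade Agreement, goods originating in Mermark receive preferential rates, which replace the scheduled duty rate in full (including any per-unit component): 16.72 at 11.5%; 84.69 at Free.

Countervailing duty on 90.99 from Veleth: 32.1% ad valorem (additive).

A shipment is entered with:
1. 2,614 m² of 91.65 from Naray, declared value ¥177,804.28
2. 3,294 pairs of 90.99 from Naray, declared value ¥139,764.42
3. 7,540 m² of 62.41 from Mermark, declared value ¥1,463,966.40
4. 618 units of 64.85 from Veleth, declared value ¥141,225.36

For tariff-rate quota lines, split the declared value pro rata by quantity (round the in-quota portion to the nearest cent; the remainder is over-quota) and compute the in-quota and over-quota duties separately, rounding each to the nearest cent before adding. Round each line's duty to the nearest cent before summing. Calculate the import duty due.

Line 1 (91.65, Naray, 2,614 m², ¥177,804.28):
Base rate for 91.65 is ¥5.39/m².
Duty = 2,614 × ¥5.39 = ¥14,089.46.
Line 2 (90.99, Naray, 3,294 pairs, ¥139,764.42):
Base rate for 90.99 is 15.5%.
The additional-duty order on 90.99 targets Veleth, not Naray; it does not apply.
Duty = ¥139,764.42 × 15.5% = ¥21,663.49.
Line 3 (62.41, Mermark, 7,540 m², ¥1,463,966.40):
Code 62.41 is under a tariff-rate quota (threshold 2,722 m²). In-quota: 2,722 m² at 9%; over-quota: 4,818 m² at 38%.
Pro-rata value split: in-quota = ¥1,463,966.40 × 2,722/7,540 = ¥528,503.52; over-quota = ¥1,463,966.40 − ¥528,503.52 = ¥935,462.88.
In-quota duty = ¥528,503.52 × 9% = ¥47,565.32. Over-quota duty = ¥935,462.88 × 38% = ¥355,475.89.
Line duty = ¥47,565.32 + ¥355,475.89 = ¥403,041.21.
Line 4 (64.85, Veleth, 618 units, ¥141,225.36):
Base rate for 64.85 is 3.5%.
Duty = ¥141,225.36 × 3.5% = ¥4,942.89.
Total = ¥14,089.46 + ¥21,663.49 + ¥403,041.21 + ¥4,942.89 = ¥443,737.05.

¥443,737.05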